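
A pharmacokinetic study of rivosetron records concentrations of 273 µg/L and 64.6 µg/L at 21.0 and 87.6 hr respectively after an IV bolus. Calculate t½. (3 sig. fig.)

32.0 hours

k = ln(C₁/C₂) / (t₂ − t₁) = ln(273/64.6) / (87.6 − 21.0)
  = 1.441 / 66.60 = 0.02164 hr⁻¹
t½ = ln 2 / k = ln 2 / 0.02164 ≈ 32.0 hours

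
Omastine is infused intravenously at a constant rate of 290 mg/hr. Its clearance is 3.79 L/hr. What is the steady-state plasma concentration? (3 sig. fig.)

76.5 mg/L

Css = infusion rate / CL = 290 / 3.79 ≈ 76.5 mg/L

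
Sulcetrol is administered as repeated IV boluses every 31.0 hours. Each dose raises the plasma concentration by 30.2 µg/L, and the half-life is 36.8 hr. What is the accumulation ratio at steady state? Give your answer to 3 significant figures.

k = ln 2 / 36.8 = 0.01884 hr⁻¹
Fraction remaining after one interval: e^(−kτ) = e^(−0.01884 × 31.0) = 0.5577
R = 1 / (1 − 0.5577) = 1 / 0.4423 ≈ 2.26

2.26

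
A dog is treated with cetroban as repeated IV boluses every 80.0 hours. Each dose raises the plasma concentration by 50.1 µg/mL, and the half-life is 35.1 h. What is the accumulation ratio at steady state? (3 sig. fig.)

1.26

k = ln 2 / 35.1 = 0.01975 h⁻¹
Fraction remaining after one interval: e^(−kτ) = e^(−0.01975 × 80.0) = 0.2060
R = 1 / (1 − 0.2060) = 1 / 0.7940 ≈ 1.26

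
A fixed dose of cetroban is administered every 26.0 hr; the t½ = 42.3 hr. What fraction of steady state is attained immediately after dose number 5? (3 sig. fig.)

0.881

k = ln 2 / 42.3 = 0.01639 hr⁻¹
f_n = 1 − e^(−nkτ) = 1 − e^(−5 × 0.01639 × 26.0) = 1 − e^(−2.130) = 1 − 0.1188 ≈ 0.881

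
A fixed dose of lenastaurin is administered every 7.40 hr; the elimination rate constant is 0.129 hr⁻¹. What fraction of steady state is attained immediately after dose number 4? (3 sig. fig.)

0.978

f_n = 1 − e^(−nkτ) = 1 − e^(−4 × 0.1290 × 7.40) = 1 − e^(−3.818) = 1 − 0.02196 ≈ 0.978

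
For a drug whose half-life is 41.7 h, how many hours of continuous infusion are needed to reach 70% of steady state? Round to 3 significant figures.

72.4 hours

k = ln 2 / 41.7 = 0.01662 h⁻¹
f = 1 − e^(−kt)  ⇒  t = −ln(1 − f) / k
t = −ln(1 − 0.7) / 0.01662 = 1.204 / 0.01662 ≈ 72.4 hours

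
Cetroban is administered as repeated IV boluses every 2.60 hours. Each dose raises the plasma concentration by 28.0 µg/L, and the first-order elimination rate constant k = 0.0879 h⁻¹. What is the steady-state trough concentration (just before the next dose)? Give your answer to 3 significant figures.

Fraction remaining after one interval: e^(−kτ) = e^(−0.08790 × 2.60) = 0.7957
R = 1 / (1 − 0.7957) = 4.895
Css,max = 28.0 × 4.895 = 137.0 µg/L
Css,min = Css,max × e^(−kτ) = 137.0 × 0.7957 ≈ 109 µg/L

109 µg/L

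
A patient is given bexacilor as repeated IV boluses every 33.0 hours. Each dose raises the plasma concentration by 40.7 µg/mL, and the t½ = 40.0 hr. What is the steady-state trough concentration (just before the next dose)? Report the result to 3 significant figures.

k = ln 2 / 40.0 = 0.01733 hr⁻¹
Fraction remaining after one interval: e^(−kτ) = e^(−0.01733 × 33.0) = 0.5645
R = 1 / (1 − 0.5645) = 2.296
Css,max = 40.7 × 2.296 = 93.45 µg/mL
Css,min = Css,max × e^(−kτ) = 93.45 × 0.5645 ≈ 52.8 µg/mL

52.8 µg/mL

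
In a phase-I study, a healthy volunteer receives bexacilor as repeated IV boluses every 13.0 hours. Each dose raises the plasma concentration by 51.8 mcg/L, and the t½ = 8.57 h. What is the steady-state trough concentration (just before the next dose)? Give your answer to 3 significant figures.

27.8 mcg/L

k = ln 2 / 8.57 = 0.08088 h⁻¹
Fraction remaining after one interval: e^(−kτ) = e^(−0.08088 × 13.0) = 0.3494
R = 1 / (1 − 0.3494) = 1.537
Css,max = 51.8 × 1.537 = 79.62 mcg/L
Css,min = Css,max × e^(−kτ) = 79.62 × 0.3494 ≈ 27.8 mcg/L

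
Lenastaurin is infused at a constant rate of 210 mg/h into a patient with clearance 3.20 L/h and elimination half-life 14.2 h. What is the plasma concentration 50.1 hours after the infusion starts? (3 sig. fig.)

59.9 mg/L

Css = rate / CL = 210 / 3.20 = 65.62 mg/L
k = ln 2 / 14.2 = 0.04881 h⁻¹
C(t) = Css (1 − e^(−kt)) = 65.62 × (1 − e^(−2.446)) = 65.62 × 0.9133 ≈ 59.9 mg/L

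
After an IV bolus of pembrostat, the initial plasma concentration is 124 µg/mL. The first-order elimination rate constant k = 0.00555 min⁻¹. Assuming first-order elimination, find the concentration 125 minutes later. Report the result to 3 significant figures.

62.0 µg/mL

C(t) = C₀ e^(−kt) = 124 × e^(−0.005550 × 125) = 124 × e^(−0.6937) = 124 × 0.4997 ≈ 62.0 µg/mL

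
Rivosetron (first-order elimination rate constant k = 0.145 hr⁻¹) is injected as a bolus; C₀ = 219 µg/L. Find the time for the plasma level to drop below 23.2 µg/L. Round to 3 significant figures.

15.5 hours

C(t) = C₀ e^(−kt)  ⇒  t = ln(C₀/C) / k
t = ln(219/23.2) / 0.1450 = 2.245 / 0.1450 ≈ 15.5 hours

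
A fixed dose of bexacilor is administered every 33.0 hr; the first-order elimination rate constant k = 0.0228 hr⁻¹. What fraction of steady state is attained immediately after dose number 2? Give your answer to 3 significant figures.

f_n = 1 − e^(−nkτ) = 1 − e^(−2 × 0.02280 × 33.0) = 1 − e^(−1.505) = 1 − 0.2221 ≈ 0.778

0.778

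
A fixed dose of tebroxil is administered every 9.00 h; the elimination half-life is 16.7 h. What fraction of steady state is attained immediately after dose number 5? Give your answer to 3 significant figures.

k = ln 2 / 16.7 = 0.04151 h⁻¹
f_n = 1 − e^(−nkτ) = 1 − e^(−5 × 0.04151 × 9.00) = 1 − e^(−1.868) = 1 − 0.1545 ≈ 0.846

0.846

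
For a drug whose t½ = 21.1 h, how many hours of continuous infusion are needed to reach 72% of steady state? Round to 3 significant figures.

38.8 hours

k = ln 2 / 21.1 = 0.03285 h⁻¹
f = 1 − e^(−kt)  ⇒  t = −ln(1 − f) / k
t = −ln(1 − 0.72) / 0.03285 = 1.273 / 0.03285 ≈ 38.8 hours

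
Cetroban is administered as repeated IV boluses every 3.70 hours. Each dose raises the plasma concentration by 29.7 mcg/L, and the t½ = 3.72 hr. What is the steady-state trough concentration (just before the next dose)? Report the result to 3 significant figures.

k = ln 2 / 3.72 = 0.1863 hr⁻¹
Fraction remaining after one interval: e^(−kτ) = e^(−0.1863 × 3.70) = 0.5019
R = 1 / (1 − 0.5019) = 2.007
Css,max = 29.7 × 2.007 = 59.62 mcg/L
Css,min = Css,max × e^(−kτ) = 59.62 × 0.5019 ≈ 29.9 mcg/L

29.9 mcg/L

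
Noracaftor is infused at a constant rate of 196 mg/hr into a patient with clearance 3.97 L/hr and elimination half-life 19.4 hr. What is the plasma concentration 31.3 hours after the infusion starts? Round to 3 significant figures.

33.2 mg/L

Css = rate / CL = 196 / 3.97 = 49.37 mg/L
k = ln 2 / 19.4 = 0.03573 hr⁻¹
C(t) = Css (1 − e^(−kt)) = 49.37 × (1 − e^(−1.118)) = 49.37 × 0.6732 ≈ 33.2 mg/L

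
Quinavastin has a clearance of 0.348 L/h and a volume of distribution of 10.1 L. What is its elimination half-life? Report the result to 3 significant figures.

k = CL / V = 0.348 / 10.1 = 0.03446 h⁻¹
t½ = ln 2 / k = ln 2 / 0.03446 ≈ 20.1 hours

20.1 hours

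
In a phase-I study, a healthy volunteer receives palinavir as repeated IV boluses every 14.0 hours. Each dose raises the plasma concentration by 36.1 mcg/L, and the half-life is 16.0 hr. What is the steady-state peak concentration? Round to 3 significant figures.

k = ln 2 / 16.0 = 0.04332 hr⁻¹
Fraction remaining after one interval: e^(−kτ) = e^(−0.04332 × 14.0) = 0.5453
R = 1 / (1 − 0.5453) = 2.199
Css,max = 36.1 × 2.199 ≈ 79.4 mcg/L

79.4 mcg/L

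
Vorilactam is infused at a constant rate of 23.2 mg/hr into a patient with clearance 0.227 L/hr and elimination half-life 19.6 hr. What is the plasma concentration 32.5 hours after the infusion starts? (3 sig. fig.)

69.8 µg/mL

Css = rate / CL = 23.2 / 0.227 = 102.2 µg/mL
k = ln 2 / 19.6 = 0.03536 hr⁻¹
C(t) = Css (1 − e^(−kt)) = 102.2 × (1 − e^(−1.149)) = 102.2 × 0.6832 ≈ 69.8 µg/mL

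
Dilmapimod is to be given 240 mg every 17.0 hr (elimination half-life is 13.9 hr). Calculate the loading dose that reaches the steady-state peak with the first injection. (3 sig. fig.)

k = ln 2 / 13.9 = 0.04987 hr⁻¹
Accumulation ratio R = 1 / (1 − e^(−kτ)) = 1 / (1 − e^(−0.04987×17.0)) = 1 / (1 − 0.4284) = 1.749
Loading dose = maintenance dose × R = 240 × 1.749 ≈ 420 mg

420 mg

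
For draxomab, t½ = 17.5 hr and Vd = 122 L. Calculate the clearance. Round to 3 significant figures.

4.83 L/hr

k = ln 2 / t½ = ln 2 / 17.5 = 0.03961 hr⁻¹
CL = k · V = 0.03961 × 122 ≈ 4.83 L/hr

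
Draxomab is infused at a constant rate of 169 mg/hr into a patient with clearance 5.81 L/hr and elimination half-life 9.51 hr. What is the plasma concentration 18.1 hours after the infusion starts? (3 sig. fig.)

21.3 µg/mL

Css = rate / CL = 169 / 5.81 = 29.09 µg/mL
k = ln 2 / 9.51 = 0.07289 hr⁻¹
C(t) = Css (1 − e^(−kt)) = 29.09 × (1 − e^(−1.319)) = 29.09 × 0.7327 ≈ 21.3 µg/mL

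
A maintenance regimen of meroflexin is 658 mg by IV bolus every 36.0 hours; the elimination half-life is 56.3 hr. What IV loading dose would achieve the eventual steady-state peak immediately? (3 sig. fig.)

k = ln 2 / 56.3 = 0.01231 hr⁻¹
Accumulation ratio R = 1 / (1 − e^(−kτ)) = 1 / (1 − e^(−0.01231×36.0)) = 1 / (1 − 0.6420) = 2.793
Loading dose = maintenance dose × R = 658 × 2.793 ≈ 1840 mg

1840 mg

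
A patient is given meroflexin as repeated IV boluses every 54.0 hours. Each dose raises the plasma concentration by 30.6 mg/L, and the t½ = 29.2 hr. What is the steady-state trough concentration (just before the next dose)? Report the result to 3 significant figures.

k = ln 2 / 29.2 = 0.02374 hr⁻¹
Fraction remaining after one interval: e^(−kτ) = e^(−0.02374 × 54.0) = 0.2775
R = 1 / (1 − 0.2775) = 1.384
Css,max = 30.6 × 1.384 = 42.35 mg/L
Css,min = Css,max × e^(−kτ) = 42.35 × 0.2775 ≈ 11.8 mg/L

11.8 mg/L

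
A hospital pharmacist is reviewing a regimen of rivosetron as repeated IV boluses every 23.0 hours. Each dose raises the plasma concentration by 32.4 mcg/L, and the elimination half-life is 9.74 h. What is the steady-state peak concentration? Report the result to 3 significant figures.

40.2 mcg/L

k = ln 2 / 9.74 = 0.07117 h⁻¹
Fraction remaining after one interval: e^(−kτ) = e^(−0.07117 × 23.0) = 0.1946
R = 1 / (1 − 0.1946) = 1.242
Css,max = 32.4 × 1.242 ≈ 40.2 mcg/L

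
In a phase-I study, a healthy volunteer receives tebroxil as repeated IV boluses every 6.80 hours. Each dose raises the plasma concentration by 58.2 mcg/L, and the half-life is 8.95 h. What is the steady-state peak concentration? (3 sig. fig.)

k = ln 2 / 8.95 = 0.07745 h⁻¹
Fraction remaining after one interval: e^(−kτ) = e^(−0.07745 × 6.80) = 0.5906
R = 1 / (1 − 0.5906) = 2.443
Css,max = 58.2 × 2.443 ≈ 142 mcg/L

142 mcg/L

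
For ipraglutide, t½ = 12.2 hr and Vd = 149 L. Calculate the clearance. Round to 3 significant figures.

8.47 L/hr

k = ln 2 / t½ = ln 2 / 12.2 = 0.05682 hr⁻¹
CL = k · V = 0.05682 × 149 ≈ 8.47 L/hr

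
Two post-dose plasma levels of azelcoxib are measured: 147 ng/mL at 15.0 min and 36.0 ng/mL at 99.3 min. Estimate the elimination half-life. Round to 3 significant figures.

41.5 minutes

k = ln(C₁/C₂) / (t₂ − t₁) = ln(147/36.0) / (99.3 − 15.0)
  = 1.407 / 84.30 = 0.01669 min⁻¹
t½ = ln 2 / k = ln 2 / 0.01669 ≈ 41.5 minutes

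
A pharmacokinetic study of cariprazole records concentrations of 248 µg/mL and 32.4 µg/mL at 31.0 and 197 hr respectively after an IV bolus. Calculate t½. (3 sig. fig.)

56.5 hours

k = ln(C₁/C₂) / (t₂ − t₁) = ln(248/32.4) / (197 − 31.0)
  = 2.035 / 166.0 = 0.01226 hr⁻¹
t½ = ln 2 / k = ln 2 / 0.01226 ≈ 56.5 hours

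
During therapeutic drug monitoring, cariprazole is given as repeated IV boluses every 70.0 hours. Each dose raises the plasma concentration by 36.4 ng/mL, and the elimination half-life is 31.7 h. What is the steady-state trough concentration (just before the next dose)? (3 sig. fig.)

k = ln 2 / 31.7 = 0.02187 h⁻¹
Fraction remaining after one interval: e^(−kτ) = e^(−0.02187 × 70.0) = 0.2164
R = 1 / (1 − 0.2164) = 1.276
Css,max = 36.4 × 1.276 = 46.45 ng/mL
Css,min = Css,max × e^(−kτ) = 46.45 × 0.2164 ≈ 10.1 ng/mL

10.1 ng/mL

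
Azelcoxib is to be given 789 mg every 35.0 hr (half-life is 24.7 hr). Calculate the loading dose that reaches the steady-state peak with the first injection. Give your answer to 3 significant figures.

k = ln 2 / 24.7 = 0.02806 hr⁻¹
Accumulation ratio R = 1 / (1 − e^(−kτ)) = 1 / (1 − e^(−0.02806×35.0)) = 1 / (1 − 0.3745) = 1.599
Loading dose = maintenance dose × R = 789 × 1.599 ≈ 1260 mg

1260 mg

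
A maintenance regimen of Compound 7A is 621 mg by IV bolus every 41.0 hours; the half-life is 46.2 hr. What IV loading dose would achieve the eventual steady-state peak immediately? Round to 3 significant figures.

1350 mg

k = ln 2 / 46.2 = 0.01500 hr⁻¹
Accumulation ratio R = 1 / (1 − e^(−kτ)) = 1 / (1 − e^(−0.01500×41.0)) = 1 / (1 − 0.5406) = 2.177
Loading dose = maintenance dose × R = 621 × 2.177 ≈ 1350 mg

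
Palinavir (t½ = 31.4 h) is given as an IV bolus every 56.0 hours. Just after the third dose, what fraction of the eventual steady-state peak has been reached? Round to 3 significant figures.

k = ln 2 / 31.4 = 0.02207 h⁻¹
f_n = 1 − e^(−nkτ) = 1 − e^(−3 × 0.02207 × 56.0) = 1 − e^(−3.709) = 1 − 0.02451 ≈ 0.975

0.975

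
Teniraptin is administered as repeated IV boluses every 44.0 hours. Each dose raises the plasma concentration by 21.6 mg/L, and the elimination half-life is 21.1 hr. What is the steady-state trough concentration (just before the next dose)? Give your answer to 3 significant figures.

6.66 mg/L

k = ln 2 / 21.1 = 0.03285 hr⁻¹
Fraction remaining after one interval: e^(−kτ) = e^(−0.03285 × 44.0) = 0.2356
R = 1 / (1 − 0.2356) = 1.308
Css,max = 21.6 × 1.308 = 28.26 mg/L
Css,min = Css,max × e^(−kτ) = 28.26 × 0.2356 ≈ 6.66 mg/L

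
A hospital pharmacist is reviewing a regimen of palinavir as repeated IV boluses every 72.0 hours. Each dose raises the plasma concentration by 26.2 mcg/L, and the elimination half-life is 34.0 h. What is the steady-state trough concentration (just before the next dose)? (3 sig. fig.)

k = ln 2 / 34.0 = 0.02039 h⁻¹
Fraction remaining after one interval: e^(−kτ) = e^(−0.02039 × 72.0) = 0.2304
R = 1 / (1 − 0.2304) = 1.299
Css,max = 26.2 × 1.299 = 34.04 mcg/L
Css,min = Css,max × e^(−kτ) = 34.04 × 0.2304 ≈ 7.84 mcg/L

7.84 mcg/L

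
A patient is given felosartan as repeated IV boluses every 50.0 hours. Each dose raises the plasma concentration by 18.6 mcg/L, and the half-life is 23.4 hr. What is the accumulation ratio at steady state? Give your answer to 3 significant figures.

k = ln 2 / 23.4 = 0.02962 hr⁻¹
Fraction remaining after one interval: e^(−kτ) = e^(−0.02962 × 50.0) = 0.2274
R = 1 / (1 − 0.2274) = 1 / 0.7726 ≈ 1.29

1.29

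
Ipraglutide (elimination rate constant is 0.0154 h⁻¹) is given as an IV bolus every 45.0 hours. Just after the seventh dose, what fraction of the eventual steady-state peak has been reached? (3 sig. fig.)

0.992

f_n = 1 − e^(−nkτ) = 1 − e^(−7 × 0.01540 × 45.0) = 1 − e^(−4.851) = 1 − 0.007821 ≈ 0.992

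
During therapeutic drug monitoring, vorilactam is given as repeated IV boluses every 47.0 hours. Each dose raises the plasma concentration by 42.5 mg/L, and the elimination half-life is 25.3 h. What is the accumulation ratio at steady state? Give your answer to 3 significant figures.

1.38

k = ln 2 / 25.3 = 0.02740 h⁻¹
Fraction remaining after one interval: e^(−kτ) = e^(−0.02740 × 47.0) = 0.2759
R = 1 / (1 − 0.2759) = 1 / 0.7241 ≈ 1.38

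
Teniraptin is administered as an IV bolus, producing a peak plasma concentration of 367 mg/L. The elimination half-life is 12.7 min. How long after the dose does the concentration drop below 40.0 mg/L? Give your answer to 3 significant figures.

k = ln 2 / 12.7 = 0.05458 min⁻¹
C(t) = C₀ e^(−kt)  ⇒  t = ln(C₀/C) / k
t = ln(367/40.0) / 0.05458 = 2.216 / 0.05458 ≈ 40.6 minutes

40.6 minutes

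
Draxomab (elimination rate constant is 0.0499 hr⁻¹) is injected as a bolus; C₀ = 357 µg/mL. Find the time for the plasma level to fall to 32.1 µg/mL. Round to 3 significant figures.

48.3 hours

C(t) = C₀ e^(−kt)  ⇒  t = ln(C₀/C) / k
t = ln(357/32.1) / 0.04990 = 2.409 / 0.04990 ≈ 48.3 hours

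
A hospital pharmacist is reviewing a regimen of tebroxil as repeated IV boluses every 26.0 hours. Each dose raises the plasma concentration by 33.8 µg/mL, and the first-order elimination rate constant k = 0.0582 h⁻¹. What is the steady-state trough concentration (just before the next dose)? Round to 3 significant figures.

9.54 µg/mL

Fraction remaining after one interval: e^(−kτ) = e^(−0.05820 × 26.0) = 0.2202
R = 1 / (1 − 0.2202) = 1.282
Css,max = 33.8 × 1.282 = 43.34 µg/mL
Css,min = Css,max × e^(−kτ) = 43.34 × 0.2202 ≈ 9.54 µg/mL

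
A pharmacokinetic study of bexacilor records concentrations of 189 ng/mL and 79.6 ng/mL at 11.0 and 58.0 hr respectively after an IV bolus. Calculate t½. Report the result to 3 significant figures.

37.7 hours

k = ln(C₁/C₂) / (t₂ − t₁) = ln(189/79.6) / (58.0 − 11.0)
  = 0.8647 / 47.00 = 0.01840 hr⁻¹
t½ = ln 2 / k = ln 2 / 0.01840 ≈ 37.7 hours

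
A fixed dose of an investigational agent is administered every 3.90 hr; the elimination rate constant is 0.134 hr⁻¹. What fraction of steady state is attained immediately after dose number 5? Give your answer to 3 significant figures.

0.927

f_n = 1 − e^(−nkτ) = 1 − e^(−5 × 0.1340 × 3.90) = 1 − e^(−2.613) = 1 − 0.07331 ≈ 0.927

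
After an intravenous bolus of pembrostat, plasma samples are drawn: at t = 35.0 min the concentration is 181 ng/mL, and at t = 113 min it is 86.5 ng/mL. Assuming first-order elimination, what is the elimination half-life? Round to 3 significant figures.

73.2 minutes

k = ln(C₁/C₂) / (t₂ − t₁) = ln(181/86.5) / (113 − 35.0)
  = 0.7384 / 78.00 = 0.009466 min⁻¹
t½ = ln 2 / k = ln 2 / 0.009466 ≈ 73.2 minutes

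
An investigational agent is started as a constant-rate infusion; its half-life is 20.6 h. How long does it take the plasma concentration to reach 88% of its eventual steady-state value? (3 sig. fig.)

63.0 hours

k = ln 2 / 20.6 = 0.03365 h⁻¹
f = 1 − e^(−kt)  ⇒  t = −ln(1 − f) / k
t = −ln(1 − 0.88) / 0.03365 = 2.120 / 0.03365 ≈ 63.0 hours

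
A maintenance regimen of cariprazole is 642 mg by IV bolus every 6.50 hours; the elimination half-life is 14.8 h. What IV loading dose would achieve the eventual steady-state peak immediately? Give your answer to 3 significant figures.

k = ln 2 / 14.8 = 0.04683 h⁻¹
Accumulation ratio R = 1 / (1 − e^(−kτ)) = 1 / (1 − e^(−0.04683×6.50)) = 1 / (1 − 0.7375) = 3.810
Loading dose = maintenance dose × R = 642 × 3.810 ≈ 2450 mg

2450 mg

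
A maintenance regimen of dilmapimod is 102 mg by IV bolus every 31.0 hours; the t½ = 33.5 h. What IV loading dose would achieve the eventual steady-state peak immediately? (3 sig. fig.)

215 mg

k = ln 2 / 33.5 = 0.02069 h⁻¹
Accumulation ratio R = 1 / (1 − e^(−kτ)) = 1 / (1 − e^(−0.02069×31.0)) = 1 / (1 − 0.5265) = 2.112
Loading dose = maintenance dose × R = 102 × 2.112 ≈ 215 mg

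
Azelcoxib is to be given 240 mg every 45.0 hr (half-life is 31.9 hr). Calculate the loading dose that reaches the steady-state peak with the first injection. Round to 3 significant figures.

385 mg

k = ln 2 / 31.9 = 0.02173 hr⁻¹
Accumulation ratio R = 1 / (1 − e^(−kτ)) = 1 / (1 − e^(−0.02173×45.0)) = 1 / (1 − 0.3761) = 1.603
Loading dose = maintenance dose × R = 240 × 1.603 ≈ 385 mg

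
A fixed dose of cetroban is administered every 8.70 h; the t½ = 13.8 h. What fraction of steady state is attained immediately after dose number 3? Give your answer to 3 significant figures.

k = ln 2 / 13.8 = 0.05023 h⁻¹
f_n = 1 − e^(−nkτ) = 1 − e^(−3 × 0.05023 × 8.70) = 1 − e^(−1.311) = 1 − 0.2696 ≈ 0.730

0.730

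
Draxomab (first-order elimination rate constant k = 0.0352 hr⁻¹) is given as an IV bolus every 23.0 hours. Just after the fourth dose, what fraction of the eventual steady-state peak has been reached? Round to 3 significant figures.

0.961

f_n = 1 − e^(−nkτ) = 1 − e^(−4 × 0.03520 × 23.0) = 1 − e^(−3.238) = 1 − 0.03923 ≈ 0.961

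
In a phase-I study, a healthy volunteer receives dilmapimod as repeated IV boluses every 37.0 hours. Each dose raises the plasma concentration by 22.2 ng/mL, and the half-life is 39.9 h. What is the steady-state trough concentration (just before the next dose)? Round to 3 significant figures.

k = ln 2 / 39.9 = 0.01737 h⁻¹
Fraction remaining after one interval: e^(−kτ) = e^(−0.01737 × 37.0) = 0.5258
R = 1 / (1 − 0.5258) = 2.109
Css,max = 22.2 × 2.109 = 46.82 ng/mL
Css,min = Css,max × e^(−kτ) = 46.82 × 0.5258 ≈ 24.6 ng/mL

24.6 ng/mL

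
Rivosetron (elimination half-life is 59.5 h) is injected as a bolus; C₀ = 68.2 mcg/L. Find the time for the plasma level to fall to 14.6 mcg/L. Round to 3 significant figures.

132 hours

k = ln 2 / 59.5 = 0.01165 h⁻¹
C(t) = C₀ e^(−kt)  ⇒  t = ln(C₀/C) / k
t = ln(68.2/14.6) / 0.01165 = 1.541 / 0.01165 ≈ 132 hours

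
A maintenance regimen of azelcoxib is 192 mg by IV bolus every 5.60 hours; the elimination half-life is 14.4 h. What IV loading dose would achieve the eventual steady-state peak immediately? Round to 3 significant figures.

k = ln 2 / 14.4 = 0.04814 h⁻¹
Accumulation ratio R = 1 / (1 − e^(−kτ)) = 1 / (1 − e^(−0.04814×5.60)) = 1 / (1 − 0.7637) = 4.232
Loading dose = maintenance dose × R = 192 × 4.232 ≈ 813 mg

813 mg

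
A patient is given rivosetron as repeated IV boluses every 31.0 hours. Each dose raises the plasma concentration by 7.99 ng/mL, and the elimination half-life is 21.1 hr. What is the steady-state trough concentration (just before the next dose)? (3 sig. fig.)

k = ln 2 / 21.1 = 0.03285 hr⁻¹
Fraction remaining after one interval: e^(−kτ) = e^(−0.03285 × 31.0) = 0.3612
R = 1 / (1 − 0.3612) = 1.565
Css,max = 7.99 × 1.565 = 12.51 ng/mL
Css,min = Css,max × e^(−kτ) = 12.51 × 0.3612 ≈ 4.52 ng/mL

4.52 ng/mL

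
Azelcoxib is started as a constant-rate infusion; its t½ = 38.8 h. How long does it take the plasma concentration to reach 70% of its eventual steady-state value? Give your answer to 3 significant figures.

67.4 hours

k = ln 2 / 38.8 = 0.01786 h⁻¹
f = 1 − e^(−kt)  ⇒  t = −ln(1 − f) / k
t = −ln(1 − 0.7) / 0.01786 = 1.204 / 0.01786 ≈ 67.4 hours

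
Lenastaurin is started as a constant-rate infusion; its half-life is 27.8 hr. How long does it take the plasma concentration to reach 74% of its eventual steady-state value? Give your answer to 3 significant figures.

k = ln 2 / 27.8 = 0.02493 hr⁻¹
f = 1 − e^(−kt)  ⇒  t = −ln(1 − f) / k
t = −ln(1 − 0.74) / 0.02493 = 1.347 / 0.02493 ≈ 54.0 hours

54.0 hours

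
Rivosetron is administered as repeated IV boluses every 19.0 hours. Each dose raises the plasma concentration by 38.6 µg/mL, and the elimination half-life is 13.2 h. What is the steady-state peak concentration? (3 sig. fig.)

k = ln 2 / 13.2 = 0.05251 h⁻¹
Fraction remaining after one interval: e^(−kτ) = e^(−0.05251 × 19.0) = 0.3687
R = 1 / (1 − 0.3687) = 1.584
Css,max = 38.6 × 1.584 ≈ 61.1 µg/mL

61.1 µg/mL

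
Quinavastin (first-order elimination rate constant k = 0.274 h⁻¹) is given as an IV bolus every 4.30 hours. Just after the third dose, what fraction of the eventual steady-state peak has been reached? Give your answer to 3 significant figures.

f_n = 1 − e^(−nkτ) = 1 − e^(−3 × 0.2740 × 4.30) = 1 − e^(−3.535) = 1 − 0.02917 ≈ 0.971

0.971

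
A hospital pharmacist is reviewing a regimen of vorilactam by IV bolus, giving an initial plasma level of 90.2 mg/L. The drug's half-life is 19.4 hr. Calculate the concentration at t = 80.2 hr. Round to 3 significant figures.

5.14 mg/L

k = ln 2 / 19.4 = 0.03573 hr⁻¹
C(t) = C₀ e^(−kt) = 90.2 × e^(−0.03573 × 80.2) = 90.2 × e^(−2.865) = 90.2 × 0.05696 ≈ 5.14 mg/L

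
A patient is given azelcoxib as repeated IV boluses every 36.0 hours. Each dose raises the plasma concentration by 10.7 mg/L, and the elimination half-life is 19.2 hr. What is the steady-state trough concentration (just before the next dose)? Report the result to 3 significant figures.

k = ln 2 / 19.2 = 0.03610 hr⁻¹
Fraction remaining after one interval: e^(−kτ) = e^(−0.03610 × 36.0) = 0.2726
R = 1 / (1 − 0.2726) = 1.375
Css,max = 10.7 × 1.375 = 14.71 mg/L
Css,min = Css,max × e^(−kτ) = 14.71 × 0.2726 ≈ 4.01 mg/L

4.01 mg/L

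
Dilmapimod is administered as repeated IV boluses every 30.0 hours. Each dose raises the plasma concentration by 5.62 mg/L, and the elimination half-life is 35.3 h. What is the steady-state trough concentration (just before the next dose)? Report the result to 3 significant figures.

7.00 mg/L

k = ln 2 / 35.3 = 0.01964 h⁻¹
Fraction remaining after one interval: e^(−kτ) = e^(−0.01964 × 30.0) = 0.5548
R = 1 / (1 − 0.5548) = 2.246
Css,max = 5.62 × 2.246 = 12.62 mg/L
Css,min = Css,max × e^(−kτ) = 12.62 × 0.5548 ≈ 7.00 mg/L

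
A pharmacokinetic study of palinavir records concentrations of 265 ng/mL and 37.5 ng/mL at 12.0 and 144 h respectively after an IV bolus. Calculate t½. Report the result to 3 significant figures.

k = ln(C₁/C₂) / (t₂ − t₁) = ln(265/37.5) / (144 − 12.0)
  = 1.955 / 132.0 = 0.01481 h⁻¹
t½ = ln 2 / k = ln 2 / 0.01481 ≈ 46.8 hours

46.8 hours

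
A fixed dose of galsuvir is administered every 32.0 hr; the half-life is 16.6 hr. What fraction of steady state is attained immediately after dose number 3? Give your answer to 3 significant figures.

k = ln 2 / 16.6 = 0.04176 hr⁻¹
f_n = 1 − e^(−nkτ) = 1 − e^(−3 × 0.04176 × 32.0) = 1 − e^(−4.009) = 1 − 0.01816 ≈ 0.982

0.982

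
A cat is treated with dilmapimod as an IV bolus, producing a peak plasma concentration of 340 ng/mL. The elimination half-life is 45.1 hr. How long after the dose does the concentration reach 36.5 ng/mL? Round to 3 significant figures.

k = ln 2 / 45.1 = 0.01537 hr⁻¹
C(t) = C₀ e^(−kt)  ⇒  t = ln(C₀/C) / k
t = ln(340/36.5) / 0.01537 = 2.232 / 0.01537 ≈ 145 hours

145 hours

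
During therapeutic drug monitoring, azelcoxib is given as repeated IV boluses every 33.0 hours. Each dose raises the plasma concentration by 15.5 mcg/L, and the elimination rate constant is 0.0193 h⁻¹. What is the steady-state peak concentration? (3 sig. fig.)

32.9 mcg/L

Fraction remaining after one interval: e^(−kτ) = e^(−0.01930 × 33.0) = 0.5289
R = 1 / (1 − 0.5289) = 2.123
Css,max = 15.5 × 2.123 ≈ 32.9 mcg/L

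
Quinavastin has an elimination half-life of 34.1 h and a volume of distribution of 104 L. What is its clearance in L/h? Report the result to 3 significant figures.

2.11 L/h

k = ln 2 / t½ = ln 2 / 34.1 = 0.02033 h⁻¹
CL = k · V = 0.02033 × 104 ≈ 2.11 L/h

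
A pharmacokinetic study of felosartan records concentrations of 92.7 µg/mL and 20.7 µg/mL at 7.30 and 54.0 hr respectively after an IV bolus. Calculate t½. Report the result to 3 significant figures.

k = ln(C₁/C₂) / (t₂ − t₁) = ln(92.7/20.7) / (54.0 − 7.30)
  = 1.499 / 46.70 = 0.03210 hr⁻¹
t½ = ln 2 / k = ln 2 / 0.03210 ≈ 21.6 hours

21.6 hours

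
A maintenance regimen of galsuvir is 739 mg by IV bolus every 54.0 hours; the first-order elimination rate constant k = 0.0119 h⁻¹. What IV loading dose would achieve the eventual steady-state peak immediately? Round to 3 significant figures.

Accumulation ratio R = 1 / (1 − e^(−kτ)) = 1 / (1 − e^(−0.01190×54.0)) = 1 / (1 − 0.5259) = 2.109
Loading dose = maintenance dose × R = 739 × 2.109 ≈ 1560 mg

1560 mg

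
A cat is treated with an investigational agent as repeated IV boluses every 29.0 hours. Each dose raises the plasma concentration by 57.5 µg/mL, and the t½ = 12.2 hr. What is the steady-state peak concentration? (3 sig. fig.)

k = ln 2 / 12.2 = 0.05682 hr⁻¹
Fraction remaining after one interval: e^(−kτ) = e^(−0.05682 × 29.0) = 0.1925
R = 1 / (1 − 0.1925) = 1.238
Css,max = 57.5 × 1.238 ≈ 71.2 µg/mL

71.2 µg/mL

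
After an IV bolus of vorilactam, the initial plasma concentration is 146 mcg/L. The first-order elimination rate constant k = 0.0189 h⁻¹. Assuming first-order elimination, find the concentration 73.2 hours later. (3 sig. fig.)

36.6 mcg/L

C(t) = C₀ e^(−kt) = 146 × e^(−0.01890 × 73.2) = 146 × e^(−1.383) = 146 × 0.2507 ≈ 36.6 mcg/L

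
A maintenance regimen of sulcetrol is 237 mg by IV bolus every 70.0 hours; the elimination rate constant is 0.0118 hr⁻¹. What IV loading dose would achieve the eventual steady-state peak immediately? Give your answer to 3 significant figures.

Accumulation ratio R = 1 / (1 − e^(−kτ)) = 1 / (1 − e^(−0.01180×70.0)) = 1 / (1 − 0.4378) = 1.779
Loading dose = maintenance dose × R = 237 × 1.779 ≈ 422 mg

422 mg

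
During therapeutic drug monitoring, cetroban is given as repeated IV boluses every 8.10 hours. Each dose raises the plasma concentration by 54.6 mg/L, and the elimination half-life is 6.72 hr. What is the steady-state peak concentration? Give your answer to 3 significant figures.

96.4 mg/L

k = ln 2 / 6.72 = 0.1031 hr⁻¹
Fraction remaining after one interval: e^(−kτ) = e^(−0.1031 × 8.10) = 0.4337
R = 1 / (1 − 0.4337) = 1.766
Css,max = 54.6 × 1.766 ≈ 96.4 mg/L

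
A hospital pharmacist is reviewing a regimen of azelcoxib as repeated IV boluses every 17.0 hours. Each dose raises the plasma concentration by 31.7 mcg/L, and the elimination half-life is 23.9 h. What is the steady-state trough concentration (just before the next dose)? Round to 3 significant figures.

49.7 mcg/L

k = ln 2 / 23.9 = 0.02900 h⁻¹
Fraction remaining after one interval: e^(−kτ) = e^(−0.02900 × 17.0) = 0.6108
R = 1 / (1 − 0.6108) = 2.569
Css,max = 31.7 × 2.569 = 81.44 mcg/L
Css,min = Css,max × e^(−kτ) = 81.44 × 0.6108 ≈ 49.7 mcg/L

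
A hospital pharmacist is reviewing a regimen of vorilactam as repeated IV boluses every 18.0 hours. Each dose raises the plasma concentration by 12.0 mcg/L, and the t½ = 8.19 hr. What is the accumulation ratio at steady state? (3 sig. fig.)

1.28

k = ln 2 / 8.19 = 0.08463 hr⁻¹
Fraction remaining after one interval: e^(−kτ) = e^(−0.08463 × 18.0) = 0.2180
R = 1 / (1 − 0.2180) = 1 / 0.7820 ≈ 1.28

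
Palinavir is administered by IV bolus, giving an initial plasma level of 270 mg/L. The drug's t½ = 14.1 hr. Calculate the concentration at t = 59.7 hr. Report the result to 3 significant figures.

14.3 mg/L

k = ln 2 / 14.1 = 0.04916 hr⁻¹
C(t) = C₀ e^(−kt) = 270 × e^(−0.04916 × 59.7) = 270 × e^(−2.935) = 270 × 0.05314 ≈ 14.3 mg/L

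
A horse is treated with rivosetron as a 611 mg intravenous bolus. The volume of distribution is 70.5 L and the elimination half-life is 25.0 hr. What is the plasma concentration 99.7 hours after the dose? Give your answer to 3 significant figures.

0.546 mg/L

C₀ = dose / V = 611 / 70.5 = 8.667 mg/L
k = ln 2 / 25.0 = 0.02773 hr⁻¹
C(t) = C₀ e^(−kt) = 8.667 × e^(−0.02773 × 99.7) = 8.667 × e^(−2.764) = 8.667 × 0.06302 ≈ 0.546 mg/L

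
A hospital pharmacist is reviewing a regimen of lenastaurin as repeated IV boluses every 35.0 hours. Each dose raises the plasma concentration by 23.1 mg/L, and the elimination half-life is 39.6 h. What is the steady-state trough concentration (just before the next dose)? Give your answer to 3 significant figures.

27.3 mg/L

k = ln 2 / 39.6 = 0.01750 h⁻¹
Fraction remaining after one interval: e^(−kτ) = e^(−0.01750 × 35.0) = 0.5419
R = 1 / (1 − 0.5419) = 2.183
Css,max = 23.1 × 2.183 = 50.43 mg/L
Css,min = Css,max × e^(−kτ) = 50.43 × 0.5419 ≈ 27.3 mg/L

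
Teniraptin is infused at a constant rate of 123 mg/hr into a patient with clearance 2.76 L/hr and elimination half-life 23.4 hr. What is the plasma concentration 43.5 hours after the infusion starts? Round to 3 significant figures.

Css = rate / CL = 123 / 2.76 = 44.57 µg/mL
k = ln 2 / 23.4 = 0.02962 hr⁻¹
C(t) = Css (1 − e^(−kt)) = 44.57 × (1 − e^(−1.289)) = 44.57 × 0.7243 ≈ 32.3 µg/mL

32.3 µg/mL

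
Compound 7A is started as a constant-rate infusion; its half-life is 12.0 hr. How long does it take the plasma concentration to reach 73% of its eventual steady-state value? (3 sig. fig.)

22.7 hours

k = ln 2 / 12.0 = 0.05776 hr⁻¹
f = 1 − e^(−kt)  ⇒  t = −ln(1 − f) / k
t = −ln(1 − 0.73) / 0.05776 = 1.309 / 0.05776 ≈ 22.7 hours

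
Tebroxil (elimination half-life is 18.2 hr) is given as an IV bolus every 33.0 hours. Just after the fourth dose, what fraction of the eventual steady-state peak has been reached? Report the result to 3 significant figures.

0.993

k = ln 2 / 18.2 = 0.03809 hr⁻¹
f_n = 1 − e^(−nkτ) = 1 − e^(−4 × 0.03809 × 33.0) = 1 − e^(−5.027) = 1 − 0.006557 ≈ 0.993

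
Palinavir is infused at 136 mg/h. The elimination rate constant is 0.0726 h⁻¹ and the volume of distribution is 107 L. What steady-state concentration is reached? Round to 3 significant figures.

17.5 mg/L

CL = k · V = 0.0726 × 107 = 7.768 L/h
Css = rate / CL = 136 / 7.768 ≈ 17.5 mg/L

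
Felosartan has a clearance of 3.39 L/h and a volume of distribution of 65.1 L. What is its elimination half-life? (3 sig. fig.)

13.3 hours

k = CL / V = 3.39 / 65.1 = 0.05207 h⁻¹
t½ = ln 2 / k = ln 2 / 0.05207 ≈ 13.3 hours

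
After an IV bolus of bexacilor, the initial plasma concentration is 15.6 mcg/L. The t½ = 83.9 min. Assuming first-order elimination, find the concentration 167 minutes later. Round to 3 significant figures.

3.93 mcg/L

k = ln 2 / 83.9 = 0.008262 min⁻¹
167 min is 1.990 half-lives, so C = 15.6 × (1/2)^1.990 = 15.6 × 0.2517 ≈ 3.93 mcg/L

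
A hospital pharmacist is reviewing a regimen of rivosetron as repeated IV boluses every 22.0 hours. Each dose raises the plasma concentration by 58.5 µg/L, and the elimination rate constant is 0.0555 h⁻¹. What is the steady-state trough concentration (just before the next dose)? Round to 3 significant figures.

Fraction remaining after one interval: e^(−kτ) = e^(−0.05550 × 22.0) = 0.2949
R = 1 / (1 − 0.2949) = 1.418
Css,max = 58.5 × 1.418 = 82.97 µg/L
Css,min = Css,max × e^(−kτ) = 82.97 × 0.2949 ≈ 24.5 µg/L

24.5 µg/L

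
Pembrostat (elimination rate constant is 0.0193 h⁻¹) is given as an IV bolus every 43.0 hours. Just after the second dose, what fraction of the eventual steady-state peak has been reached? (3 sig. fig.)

0.810

f_n = 1 − e^(−nkτ) = 1 − e^(−2 × 0.01930 × 43.0) = 1 − e^(−1.660) = 1 − 0.1902 ≈ 0.810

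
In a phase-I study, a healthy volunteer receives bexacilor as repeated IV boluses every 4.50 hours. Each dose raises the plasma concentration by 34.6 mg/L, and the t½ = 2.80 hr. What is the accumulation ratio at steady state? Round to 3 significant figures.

k = ln 2 / 2.80 = 0.2476 hr⁻¹
Fraction remaining after one interval: e^(−kτ) = e^(−0.2476 × 4.50) = 0.3282
R = 1 / (1 − 0.3282) = 1 / 0.6718 ≈ 1.49

1.49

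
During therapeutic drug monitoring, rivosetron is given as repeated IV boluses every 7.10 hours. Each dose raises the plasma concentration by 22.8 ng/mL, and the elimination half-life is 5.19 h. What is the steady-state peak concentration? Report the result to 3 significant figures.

37.2 ng/mL

k = ln 2 / 5.19 = 0.1336 h⁻¹
Fraction remaining after one interval: e^(−kτ) = e^(−0.1336 × 7.10) = 0.3874
R = 1 / (1 − 0.3874) = 1.632
Css,max = 22.8 × 1.632 ≈ 37.2 ng/mL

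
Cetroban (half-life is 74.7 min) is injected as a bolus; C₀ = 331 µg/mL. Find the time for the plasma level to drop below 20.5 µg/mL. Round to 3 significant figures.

k = ln 2 / 74.7 = 0.009279 min⁻¹
C(t) = C₀ e^(−kt)  ⇒  t = ln(C₀/C) / k
t = ln(331/20.5) / 0.009279 = 2.782 / 0.009279 ≈ 300 minutes

300 minutes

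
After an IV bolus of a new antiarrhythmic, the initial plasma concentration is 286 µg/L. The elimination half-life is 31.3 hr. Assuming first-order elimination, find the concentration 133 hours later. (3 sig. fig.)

15.0 µg/L

k = ln 2 / 31.3 = 0.02215 hr⁻¹
133 hr is 4.249 half-lives, so C = 286 × (1/2)^4.249 = 286 × 0.05259 ≈ 15.0 µg/L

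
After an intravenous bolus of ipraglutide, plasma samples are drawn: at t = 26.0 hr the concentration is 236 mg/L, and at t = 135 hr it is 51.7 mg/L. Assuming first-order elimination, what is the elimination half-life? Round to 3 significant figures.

49.8 hours

k = ln(C₁/C₂) / (t₂ − t₁) = ln(236/51.7) / (135 − 26.0)
  = 1.518 / 109.0 = 0.01393 hr⁻¹
t½ = ln 2 / k = ln 2 / 0.01393 ≈ 49.8 hours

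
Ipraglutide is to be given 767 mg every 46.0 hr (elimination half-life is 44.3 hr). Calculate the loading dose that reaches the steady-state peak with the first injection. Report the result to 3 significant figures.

1490 mg

k = ln 2 / 44.3 = 0.01565 hr⁻¹
Accumulation ratio R = 1 / (1 − e^(−kτ)) = 1 / (1 − e^(−0.01565×46.0)) = 1 / (1 − 0.4869) = 1.949
Loading dose = maintenance dose × R = 767 × 1.949 ≈ 1490 mg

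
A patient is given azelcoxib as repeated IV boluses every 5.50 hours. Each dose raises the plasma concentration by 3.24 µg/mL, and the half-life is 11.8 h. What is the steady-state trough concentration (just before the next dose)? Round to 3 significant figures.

8.50 µg/mL

k = ln 2 / 11.8 = 0.05874 h⁻¹
Fraction remaining after one interval: e^(−kτ) = e^(−0.05874 × 5.50) = 0.7239
R = 1 / (1 − 0.7239) = 3.622
Css,max = 3.24 × 3.622 = 11.74 µg/mL
Css,min = Css,max × e^(−kτ) = 11.74 × 0.7239 ≈ 8.50 µg/mL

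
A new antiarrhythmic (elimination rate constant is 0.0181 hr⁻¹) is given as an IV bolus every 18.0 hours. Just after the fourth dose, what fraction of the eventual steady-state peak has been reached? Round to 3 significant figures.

f_n = 1 − e^(−nkτ) = 1 − e^(−4 × 0.01810 × 18.0) = 1 − e^(−1.303) = 1 − 0.2717 ≈ 0.728

0.728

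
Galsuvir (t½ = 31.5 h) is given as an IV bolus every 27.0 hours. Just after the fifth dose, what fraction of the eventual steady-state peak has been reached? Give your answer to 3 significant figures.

k = ln 2 / 31.5 = 0.02200 h⁻¹
f_n = 1 − e^(−nkτ) = 1 − e^(−5 × 0.02200 × 27.0) = 1 − e^(−2.971) = 1 − 0.05127 ≈ 0.949

0.949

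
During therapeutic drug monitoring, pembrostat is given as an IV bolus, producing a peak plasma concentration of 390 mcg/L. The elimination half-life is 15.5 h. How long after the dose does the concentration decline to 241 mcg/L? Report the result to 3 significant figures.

k = ln 2 / 15.5 = 0.04472 h⁻¹
C(t) = C₀ e^(−kt)  ⇒  t = ln(C₀/C) / k
t = ln(390/241) / 0.04472 = 0.4813 / 0.04472 ≈ 10.8 hours

10.8 hours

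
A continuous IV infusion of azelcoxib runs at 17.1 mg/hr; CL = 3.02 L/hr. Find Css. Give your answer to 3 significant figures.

5.66 mg/L

Css = infusion rate / CL = 17.1 / 3.02 ≈ 5.66 mg/L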